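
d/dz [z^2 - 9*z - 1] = 2*z - 9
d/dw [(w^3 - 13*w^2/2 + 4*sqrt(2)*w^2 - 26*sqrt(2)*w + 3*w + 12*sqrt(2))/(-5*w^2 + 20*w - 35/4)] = 4*(-w^2 + 7*w - 21 - 10*sqrt(2))/(5*(4*w^2 - 28*w + 49))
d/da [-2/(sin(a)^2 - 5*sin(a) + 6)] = 2*(2*sin(a) - 5)*cos(a)/(sin(a)^2 - 5*sin(a) + 6)^2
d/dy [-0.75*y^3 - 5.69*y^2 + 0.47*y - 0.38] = -2.25*y^2 - 11.38*y + 0.47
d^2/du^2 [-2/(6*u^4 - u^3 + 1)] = 12*u*(-3*u^3*(8*u - 1)^2 + (12*u - 1)*(6*u^4 - u^3 + 1))/(6*u^4 - u^3 + 1)^3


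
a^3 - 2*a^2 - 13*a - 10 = (a - 5)*(a + 1)*(a + 2)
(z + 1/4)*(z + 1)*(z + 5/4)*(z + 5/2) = z^4 + 5*z^3 + 129*z^2/16 + 155*z/32 + 25/32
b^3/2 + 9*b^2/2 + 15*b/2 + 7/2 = (b/2 + 1/2)*(b + 1)*(b + 7)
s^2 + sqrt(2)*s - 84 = (s - 6*sqrt(2))*(s + 7*sqrt(2))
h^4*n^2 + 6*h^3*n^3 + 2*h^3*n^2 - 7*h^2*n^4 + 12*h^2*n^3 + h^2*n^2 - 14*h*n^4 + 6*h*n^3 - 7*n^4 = (h - n)*(h + 7*n)*(h*n + n)^2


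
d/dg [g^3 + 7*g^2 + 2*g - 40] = 3*g^2 + 14*g + 2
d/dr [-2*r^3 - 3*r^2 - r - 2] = -6*r^2 - 6*r - 1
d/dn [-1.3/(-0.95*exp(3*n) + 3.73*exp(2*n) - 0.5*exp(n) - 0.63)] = (-3.705*exp(2*n) + 9.698*exp(n) - 0.65)*exp(n)/(0.95*exp(3*n) - 3.73*exp(2*n) + 0.5*exp(n) + 0.63)^2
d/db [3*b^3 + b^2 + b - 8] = 9*b^2 + 2*b + 1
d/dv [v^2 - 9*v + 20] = 2*v - 9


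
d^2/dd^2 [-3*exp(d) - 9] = -3*exp(d)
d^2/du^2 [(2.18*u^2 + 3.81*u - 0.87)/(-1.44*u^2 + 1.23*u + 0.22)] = (-23.523264*u^3 + 6.680448*u^2 - 16.487712*u + 5.034626)/(2.985984*u^6 - 7.651584*u^5 + 5.167152*u^4 + 0.477117*u^3 - 0.789426*u^2 - 0.178596*u - 0.010648)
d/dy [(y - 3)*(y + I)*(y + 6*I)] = 3*y^2 + y*(-6 + 14*I) - 6 - 21*I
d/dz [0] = 0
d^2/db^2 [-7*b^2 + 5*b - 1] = -14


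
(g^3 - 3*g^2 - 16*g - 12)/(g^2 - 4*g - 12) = g + 1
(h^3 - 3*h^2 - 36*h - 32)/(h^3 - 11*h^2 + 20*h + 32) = (h + 4)/(h - 4)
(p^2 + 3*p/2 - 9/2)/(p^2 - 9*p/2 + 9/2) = (p + 3)/(p - 3)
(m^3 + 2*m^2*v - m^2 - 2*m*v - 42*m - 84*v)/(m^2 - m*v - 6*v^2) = (-m^2 + m + 42)/(-m + 3*v)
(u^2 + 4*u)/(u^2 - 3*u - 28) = u/(u - 7)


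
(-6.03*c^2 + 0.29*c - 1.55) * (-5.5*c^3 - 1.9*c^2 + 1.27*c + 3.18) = 33.165*c^5 + 9.862*c^4 + 0.3159*c^3 - 15.8621*c^2 - 1.0463*c - 4.929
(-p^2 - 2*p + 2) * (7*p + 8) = -7*p^3 - 22*p^2 - 2*p + 16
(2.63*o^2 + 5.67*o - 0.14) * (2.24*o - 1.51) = 5.8912*o^3 + 8.7295*o^2 - 8.8753*o + 0.2114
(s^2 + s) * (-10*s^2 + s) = -10*s^4 - 9*s^3 + s^2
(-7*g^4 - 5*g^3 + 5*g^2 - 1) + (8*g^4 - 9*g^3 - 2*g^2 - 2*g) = g^4 - 14*g^3 + 3*g^2 - 2*g - 1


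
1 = 1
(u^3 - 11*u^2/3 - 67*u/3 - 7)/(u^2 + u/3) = u - 4 - 21/u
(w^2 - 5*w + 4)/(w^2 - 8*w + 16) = (w - 1)/(w - 4)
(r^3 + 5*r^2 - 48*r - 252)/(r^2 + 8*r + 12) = (r^2 - r - 42)/(r + 2)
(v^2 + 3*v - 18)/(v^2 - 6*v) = (v^2 + 3*v - 18)/(v*(v - 6))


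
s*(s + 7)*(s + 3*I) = s^3 + 7*s^2 + 3*I*s^2 + 21*I*s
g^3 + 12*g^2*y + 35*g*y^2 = g*(g + 5*y)*(g + 7*y)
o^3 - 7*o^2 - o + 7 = (o - 7)*(o - 1)*(o + 1)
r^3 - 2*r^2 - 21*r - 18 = (r - 6)*(r + 1)*(r + 3)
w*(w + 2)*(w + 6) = w^3 + 8*w^2 + 12*w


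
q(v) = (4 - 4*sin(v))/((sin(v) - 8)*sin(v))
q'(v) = -(4 - 4*sin(v))*cos(v)/((sin(v) - 8)*sin(v)^2) - (4 - 4*sin(v))*cos(v)/((sin(v) - 8)^2*sin(v)) - 4*cos(v)/((sin(v) - 8)*sin(v))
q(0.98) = -0.11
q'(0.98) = 0.44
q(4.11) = 1.00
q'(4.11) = -0.44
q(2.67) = -0.64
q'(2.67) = -2.21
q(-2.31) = 1.08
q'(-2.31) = -0.65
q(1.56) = -0.00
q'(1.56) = 0.01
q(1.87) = -0.03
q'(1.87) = -0.18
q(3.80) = 1.22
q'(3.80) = -1.09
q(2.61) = -0.52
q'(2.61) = -1.73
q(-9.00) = 1.63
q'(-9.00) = -2.73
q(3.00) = -3.10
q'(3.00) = -24.91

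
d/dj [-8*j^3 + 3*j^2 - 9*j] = -24*j^2 + 6*j - 9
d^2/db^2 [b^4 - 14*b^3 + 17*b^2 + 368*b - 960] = 12*b^2 - 84*b + 34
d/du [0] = 0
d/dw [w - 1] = 1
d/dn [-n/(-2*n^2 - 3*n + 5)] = (2*n^2 - n*(4*n + 3) + 3*n - 5)/(2*n^2 + 3*n - 5)^2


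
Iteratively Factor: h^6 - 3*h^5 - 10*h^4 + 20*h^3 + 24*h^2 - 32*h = (h - 2)*(h^5 - h^4 - 12*h^3 - 4*h^2 + 16*h) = (h - 2)*(h + 2)*(h^4 - 3*h^3 - 6*h^2 + 8*h) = h*(h - 2)*(h + 2)*(h^3 - 3*h^2 - 6*h + 8) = h*(h - 2)*(h + 2)^2*(h^2 - 5*h + 4) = h*(h - 4)*(h - 2)*(h + 2)^2*(h - 1)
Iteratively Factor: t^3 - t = (t + 1)*(t^2 - t) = (t - 1)*(t + 1)*(t)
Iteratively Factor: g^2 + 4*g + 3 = (g + 3)*(g + 1)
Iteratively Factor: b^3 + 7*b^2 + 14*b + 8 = (b + 2)*(b^2 + 5*b + 4) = (b + 1)*(b + 2)*(b + 4)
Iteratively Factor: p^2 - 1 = (p + 1)*(p - 1)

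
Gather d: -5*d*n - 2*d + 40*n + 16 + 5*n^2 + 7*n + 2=d*(-5*n - 2) + 5*n^2 + 47*n + 18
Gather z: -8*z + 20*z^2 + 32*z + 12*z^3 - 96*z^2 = 12*z^3 - 76*z^2 + 24*z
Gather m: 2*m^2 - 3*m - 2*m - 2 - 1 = 2*m^2 - 5*m - 3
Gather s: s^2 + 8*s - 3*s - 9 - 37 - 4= s^2 + 5*s - 50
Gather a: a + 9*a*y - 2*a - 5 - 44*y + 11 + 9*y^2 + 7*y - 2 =a*(9*y - 1) + 9*y^2 - 37*y + 4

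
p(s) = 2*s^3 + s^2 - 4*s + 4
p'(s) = 6*s^2 + 2*s - 4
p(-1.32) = 6.42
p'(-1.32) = 3.81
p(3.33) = 75.62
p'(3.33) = 69.19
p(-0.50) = 6.00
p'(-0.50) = -3.50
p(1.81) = 11.90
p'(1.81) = 19.28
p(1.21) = 4.17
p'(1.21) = 7.20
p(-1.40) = 6.07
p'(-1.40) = 4.96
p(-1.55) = 5.15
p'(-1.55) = 7.32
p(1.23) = 4.31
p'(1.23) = 7.54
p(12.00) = 3556.00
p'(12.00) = 884.00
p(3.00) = 55.00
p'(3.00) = 56.00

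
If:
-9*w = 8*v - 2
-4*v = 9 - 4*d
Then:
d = 5/2 - 9*w/8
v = 1/4 - 9*w/8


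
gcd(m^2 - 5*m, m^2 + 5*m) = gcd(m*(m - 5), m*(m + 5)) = m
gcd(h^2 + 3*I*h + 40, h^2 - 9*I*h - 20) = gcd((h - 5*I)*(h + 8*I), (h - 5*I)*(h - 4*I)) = h - 5*I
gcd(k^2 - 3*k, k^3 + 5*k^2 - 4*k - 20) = 1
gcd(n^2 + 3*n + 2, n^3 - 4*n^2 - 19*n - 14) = n^2 + 3*n + 2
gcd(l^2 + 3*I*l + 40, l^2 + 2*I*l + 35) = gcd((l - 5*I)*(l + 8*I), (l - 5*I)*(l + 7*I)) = l - 5*I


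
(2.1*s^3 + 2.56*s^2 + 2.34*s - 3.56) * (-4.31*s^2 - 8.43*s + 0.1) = -9.051*s^5 - 28.7366*s^4 - 31.4562*s^3 - 4.1266*s^2 + 30.2448*s - 0.356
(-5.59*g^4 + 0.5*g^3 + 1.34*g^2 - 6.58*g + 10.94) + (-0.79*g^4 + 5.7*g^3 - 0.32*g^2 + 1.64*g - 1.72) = -6.38*g^4 + 6.2*g^3 + 1.02*g^2 - 4.94*g + 9.22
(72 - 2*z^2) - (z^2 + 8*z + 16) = -3*z^2 - 8*z + 56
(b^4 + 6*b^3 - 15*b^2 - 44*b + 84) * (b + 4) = b^5 + 10*b^4 + 9*b^3 - 104*b^2 - 92*b + 336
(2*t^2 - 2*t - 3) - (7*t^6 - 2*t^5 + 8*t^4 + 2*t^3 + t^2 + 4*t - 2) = -7*t^6 + 2*t^5 - 8*t^4 - 2*t^3 + t^2 - 6*t - 1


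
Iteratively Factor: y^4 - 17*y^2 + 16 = (y - 4)*(y^3 + 4*y^2 - y - 4) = (y - 4)*(y - 1)*(y^2 + 5*y + 4) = (y - 4)*(y - 1)*(y + 1)*(y + 4)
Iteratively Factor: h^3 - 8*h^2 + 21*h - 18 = (h - 2)*(h^2 - 6*h + 9) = (h - 3)*(h - 2)*(h - 3)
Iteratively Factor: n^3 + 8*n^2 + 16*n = (n + 4)*(n^2 + 4*n) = (n + 4)^2*(n)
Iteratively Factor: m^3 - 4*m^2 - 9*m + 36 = (m + 3)*(m^2 - 7*m + 12) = (m - 4)*(m + 3)*(m - 3)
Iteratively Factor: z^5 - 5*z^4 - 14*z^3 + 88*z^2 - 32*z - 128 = (z - 4)*(z^4 - z^3 - 18*z^2 + 16*z + 32) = (z - 4)*(z - 2)*(z^3 + z^2 - 16*z - 16) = (z - 4)^2*(z - 2)*(z^2 + 5*z + 4) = (z - 4)^2*(z - 2)*(z + 1)*(z + 4)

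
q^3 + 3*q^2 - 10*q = q*(q - 2)*(q + 5)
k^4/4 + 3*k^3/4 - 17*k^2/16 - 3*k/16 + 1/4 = (k/4 + 1)*(k - 1)*(k - 1/2)*(k + 1/2)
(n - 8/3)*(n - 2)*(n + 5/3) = n^3 - 3*n^2 - 22*n/9 + 80/9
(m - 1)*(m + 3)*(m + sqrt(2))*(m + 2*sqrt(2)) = m^4 + 2*m^3 + 3*sqrt(2)*m^3 + m^2 + 6*sqrt(2)*m^2 - 9*sqrt(2)*m + 8*m - 12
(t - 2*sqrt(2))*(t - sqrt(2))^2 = t^3 - 4*sqrt(2)*t^2 + 10*t - 4*sqrt(2)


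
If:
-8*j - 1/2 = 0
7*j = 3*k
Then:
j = -1/16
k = -7/48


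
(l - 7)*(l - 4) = l^2 - 11*l + 28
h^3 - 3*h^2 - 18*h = h*(h - 6)*(h + 3)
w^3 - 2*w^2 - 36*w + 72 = (w - 6)*(w - 2)*(w + 6)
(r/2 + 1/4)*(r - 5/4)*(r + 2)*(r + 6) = r^4/2 + 29*r^3/8 + 43*r^2/16 - 7*r - 15/4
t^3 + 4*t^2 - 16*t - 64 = (t - 4)*(t + 4)^2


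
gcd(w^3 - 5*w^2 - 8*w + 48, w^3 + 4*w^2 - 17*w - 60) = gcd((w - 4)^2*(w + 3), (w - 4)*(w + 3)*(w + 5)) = w^2 - w - 12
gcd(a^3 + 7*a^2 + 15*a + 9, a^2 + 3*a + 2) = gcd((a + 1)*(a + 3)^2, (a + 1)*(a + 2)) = a + 1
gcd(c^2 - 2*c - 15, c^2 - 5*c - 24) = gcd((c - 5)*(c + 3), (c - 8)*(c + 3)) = c + 3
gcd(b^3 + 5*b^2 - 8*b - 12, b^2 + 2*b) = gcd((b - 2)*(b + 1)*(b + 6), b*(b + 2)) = 1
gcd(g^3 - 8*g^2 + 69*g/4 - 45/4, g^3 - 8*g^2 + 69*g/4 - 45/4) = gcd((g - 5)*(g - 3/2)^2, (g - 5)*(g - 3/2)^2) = g^3 - 8*g^2 + 69*g/4 - 45/4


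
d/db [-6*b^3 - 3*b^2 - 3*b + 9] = -18*b^2 - 6*b - 3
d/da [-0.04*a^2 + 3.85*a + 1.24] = 3.85 - 0.08*a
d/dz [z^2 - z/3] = 2*z - 1/3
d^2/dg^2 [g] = 0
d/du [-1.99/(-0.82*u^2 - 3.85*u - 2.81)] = (-3.2636*u - 7.6615)/(0.82*u^2 + 3.85*u + 2.81)^2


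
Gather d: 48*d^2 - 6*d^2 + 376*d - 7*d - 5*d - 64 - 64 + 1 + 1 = 42*d^2 + 364*d - 126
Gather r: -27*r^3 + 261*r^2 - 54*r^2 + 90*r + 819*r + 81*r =-27*r^3 + 207*r^2 + 990*r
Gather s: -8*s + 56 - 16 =40 - 8*s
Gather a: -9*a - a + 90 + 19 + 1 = 110 - 10*a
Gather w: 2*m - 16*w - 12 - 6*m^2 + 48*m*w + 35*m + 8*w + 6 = -6*m^2 + 37*m + w*(48*m - 8) - 6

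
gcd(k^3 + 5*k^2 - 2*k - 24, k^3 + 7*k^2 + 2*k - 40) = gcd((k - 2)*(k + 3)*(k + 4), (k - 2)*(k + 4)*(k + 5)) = k^2 + 2*k - 8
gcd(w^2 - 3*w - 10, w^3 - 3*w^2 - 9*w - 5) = w - 5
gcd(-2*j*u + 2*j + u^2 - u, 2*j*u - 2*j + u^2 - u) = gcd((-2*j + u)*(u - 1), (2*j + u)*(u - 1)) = u - 1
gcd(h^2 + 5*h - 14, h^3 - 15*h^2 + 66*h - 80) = h - 2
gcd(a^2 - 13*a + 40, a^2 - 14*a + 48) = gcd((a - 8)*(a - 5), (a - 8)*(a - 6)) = a - 8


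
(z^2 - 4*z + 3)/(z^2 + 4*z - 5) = (z - 3)/(z + 5)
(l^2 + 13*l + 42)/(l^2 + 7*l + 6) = (l + 7)/(l + 1)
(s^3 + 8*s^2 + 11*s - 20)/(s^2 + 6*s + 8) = (s^2 + 4*s - 5)/(s + 2)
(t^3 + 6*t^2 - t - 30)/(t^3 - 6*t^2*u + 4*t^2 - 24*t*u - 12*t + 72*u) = (t^2 + 8*t + 15)/(t^2 - 6*t*u + 6*t - 36*u)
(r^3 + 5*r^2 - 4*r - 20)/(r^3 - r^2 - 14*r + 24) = (r^2 + 7*r + 10)/(r^2 + r - 12)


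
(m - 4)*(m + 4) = m^2 - 16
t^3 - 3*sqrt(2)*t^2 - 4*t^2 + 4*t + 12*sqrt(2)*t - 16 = (t - 4)*(t - 2*sqrt(2))*(t - sqrt(2))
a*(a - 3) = a^2 - 3*a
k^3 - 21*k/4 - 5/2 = (k - 5/2)*(k + 1/2)*(k + 2)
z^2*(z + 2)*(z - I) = z^4 + 2*z^3 - I*z^3 - 2*I*z^2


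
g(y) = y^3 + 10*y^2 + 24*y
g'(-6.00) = 12.00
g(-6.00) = 0.00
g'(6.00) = 252.00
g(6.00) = 720.00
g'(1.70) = 66.67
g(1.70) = 74.61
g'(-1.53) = 0.42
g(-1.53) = -16.89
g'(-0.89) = 8.58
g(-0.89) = -14.14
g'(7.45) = 339.51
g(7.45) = 1147.32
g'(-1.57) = -0.01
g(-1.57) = -16.90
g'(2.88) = 106.48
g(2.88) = 175.95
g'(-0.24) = 19.37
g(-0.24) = -5.20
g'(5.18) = 208.10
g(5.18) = 531.64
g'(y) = 3*y^2 + 20*y + 24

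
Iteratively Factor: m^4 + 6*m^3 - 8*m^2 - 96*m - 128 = (m + 4)*(m^3 + 2*m^2 - 16*m - 32) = (m + 4)^2*(m^2 - 2*m - 8) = (m + 2)*(m + 4)^2*(m - 4)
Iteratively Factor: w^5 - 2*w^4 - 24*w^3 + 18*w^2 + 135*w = (w + 3)*(w^4 - 5*w^3 - 9*w^2 + 45*w) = (w + 3)^2*(w^3 - 8*w^2 + 15*w) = (w - 5)*(w + 3)^2*(w^2 - 3*w) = (w - 5)*(w - 3)*(w + 3)^2*(w)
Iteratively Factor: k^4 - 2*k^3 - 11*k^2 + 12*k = (k - 4)*(k^3 + 2*k^2 - 3*k) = k*(k - 4)*(k^2 + 2*k - 3) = k*(k - 4)*(k + 3)*(k - 1)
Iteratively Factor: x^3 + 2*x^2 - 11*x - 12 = (x + 4)*(x^2 - 2*x - 3) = (x + 1)*(x + 4)*(x - 3)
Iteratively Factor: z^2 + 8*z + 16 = (z + 4)*(z + 4)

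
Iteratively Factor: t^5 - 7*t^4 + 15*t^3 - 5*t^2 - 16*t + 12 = (t + 1)*(t^4 - 8*t^3 + 23*t^2 - 28*t + 12) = (t - 2)*(t + 1)*(t^3 - 6*t^2 + 11*t - 6) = (t - 2)*(t - 1)*(t + 1)*(t^2 - 5*t + 6) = (t - 2)^2*(t - 1)*(t + 1)*(t - 3)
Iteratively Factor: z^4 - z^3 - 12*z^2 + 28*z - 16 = (z - 2)*(z^3 + z^2 - 10*z + 8) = (z - 2)*(z - 1)*(z^2 + 2*z - 8) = (z - 2)*(z - 1)*(z + 4)*(z - 2)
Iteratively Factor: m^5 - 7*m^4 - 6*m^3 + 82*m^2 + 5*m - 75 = (m - 5)*(m^4 - 2*m^3 - 16*m^2 + 2*m + 15) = (m - 5)^2*(m^3 + 3*m^2 - m - 3) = (m - 5)^2*(m + 3)*(m^2 - 1) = (m - 5)^2*(m + 1)*(m + 3)*(m - 1)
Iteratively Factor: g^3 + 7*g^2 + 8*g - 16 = (g + 4)*(g^2 + 3*g - 4) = (g + 4)^2*(g - 1)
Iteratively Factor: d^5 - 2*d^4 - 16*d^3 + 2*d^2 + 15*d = (d - 1)*(d^4 - d^3 - 17*d^2 - 15*d) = (d - 1)*(d + 1)*(d^3 - 2*d^2 - 15*d) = (d - 1)*(d + 1)*(d + 3)*(d^2 - 5*d) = d*(d - 1)*(d + 1)*(d + 3)*(d - 5)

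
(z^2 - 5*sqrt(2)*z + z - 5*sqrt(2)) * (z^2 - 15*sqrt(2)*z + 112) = z^4 - 20*sqrt(2)*z^3 + z^3 - 20*sqrt(2)*z^2 + 262*z^2 - 560*sqrt(2)*z + 262*z - 560*sqrt(2)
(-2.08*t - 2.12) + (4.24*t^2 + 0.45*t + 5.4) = 4.24*t^2 - 1.63*t + 3.28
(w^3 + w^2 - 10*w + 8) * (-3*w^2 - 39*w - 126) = -3*w^5 - 42*w^4 - 135*w^3 + 240*w^2 + 948*w - 1008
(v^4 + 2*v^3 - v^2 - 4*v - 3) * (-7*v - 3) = -7*v^5 - 17*v^4 + v^3 + 31*v^2 + 33*v + 9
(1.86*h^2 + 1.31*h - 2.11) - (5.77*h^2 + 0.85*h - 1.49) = -3.91*h^2 + 0.46*h - 0.62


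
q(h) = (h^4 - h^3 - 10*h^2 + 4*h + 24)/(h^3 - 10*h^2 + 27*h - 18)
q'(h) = (-3*h^2 + 20*h - 27)*(h^4 - h^3 - 10*h^2 + 4*h + 24)/(h^3 - 10*h^2 + 27*h - 18)^2 + (4*h^3 - 3*h^2 - 20*h + 4)/(h^3 - 10*h^2 + 27*h - 18) = (h^4 - 14*h^3 + 8*h^2 + 40*h - 80)/(h^4 - 14*h^3 + 61*h^2 - 84*h + 36)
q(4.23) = -15.14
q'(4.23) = -15.52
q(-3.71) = -0.37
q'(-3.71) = 0.38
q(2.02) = -0.08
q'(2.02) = -3.96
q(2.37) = -1.42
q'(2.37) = -3.84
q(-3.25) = -0.21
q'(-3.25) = 0.30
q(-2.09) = -0.00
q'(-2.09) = 0.03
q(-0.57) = -0.51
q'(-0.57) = -0.92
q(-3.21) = -0.20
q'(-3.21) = 0.29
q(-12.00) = -5.98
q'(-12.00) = 0.83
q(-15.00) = -8.55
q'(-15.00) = 0.88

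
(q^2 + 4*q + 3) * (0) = 0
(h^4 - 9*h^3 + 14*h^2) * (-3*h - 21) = -3*h^5 + 6*h^4 + 147*h^3 - 294*h^2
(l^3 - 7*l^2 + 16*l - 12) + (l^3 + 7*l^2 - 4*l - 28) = 2*l^3 + 12*l - 40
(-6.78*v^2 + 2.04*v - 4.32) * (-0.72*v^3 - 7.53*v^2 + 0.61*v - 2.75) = 4.8816*v^5 + 49.5846*v^4 - 16.3866*v^3 + 52.419*v^2 - 8.2452*v + 11.88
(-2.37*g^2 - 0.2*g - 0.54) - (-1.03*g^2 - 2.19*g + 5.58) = -1.34*g^2 + 1.99*g - 6.12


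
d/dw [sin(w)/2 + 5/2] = cos(w)/2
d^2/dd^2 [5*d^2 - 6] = 10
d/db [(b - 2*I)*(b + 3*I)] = 2*b + I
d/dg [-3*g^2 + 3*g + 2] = 3 - 6*g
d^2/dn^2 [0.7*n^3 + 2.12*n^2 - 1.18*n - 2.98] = 4.2*n + 4.24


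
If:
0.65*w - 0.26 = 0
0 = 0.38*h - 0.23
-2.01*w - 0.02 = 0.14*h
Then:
No Solution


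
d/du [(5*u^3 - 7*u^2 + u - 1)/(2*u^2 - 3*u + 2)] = (10*u^4 - 30*u^3 + 49*u^2 - 24*u - 1)/(4*u^4 - 12*u^3 + 17*u^2 - 12*u + 4)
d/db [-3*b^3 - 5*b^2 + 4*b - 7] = -9*b^2 - 10*b + 4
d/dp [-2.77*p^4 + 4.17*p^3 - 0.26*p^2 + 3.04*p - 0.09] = -11.08*p^3 + 12.51*p^2 - 0.52*p + 3.04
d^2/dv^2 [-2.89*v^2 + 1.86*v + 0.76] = -5.78000000000000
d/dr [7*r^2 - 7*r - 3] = 14*r - 7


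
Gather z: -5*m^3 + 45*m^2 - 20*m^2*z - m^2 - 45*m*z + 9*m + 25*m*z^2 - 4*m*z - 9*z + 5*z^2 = -5*m^3 + 44*m^2 + 9*m + z^2*(25*m + 5) + z*(-20*m^2 - 49*m - 9)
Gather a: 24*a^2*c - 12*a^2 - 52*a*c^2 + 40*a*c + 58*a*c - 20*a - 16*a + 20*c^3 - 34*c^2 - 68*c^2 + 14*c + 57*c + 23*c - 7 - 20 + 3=a^2*(24*c - 12) + a*(-52*c^2 + 98*c - 36) + 20*c^3 - 102*c^2 + 94*c - 24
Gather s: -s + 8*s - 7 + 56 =7*s + 49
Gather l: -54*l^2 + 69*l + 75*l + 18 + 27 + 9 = -54*l^2 + 144*l + 54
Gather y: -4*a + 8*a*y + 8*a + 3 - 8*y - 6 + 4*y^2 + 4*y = 4*a + 4*y^2 + y*(8*a - 4) - 3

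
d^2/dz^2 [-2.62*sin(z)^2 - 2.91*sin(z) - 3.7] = 2.91*sin(z) - 5.24*cos(2*z)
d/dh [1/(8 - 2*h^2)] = h/(h^2 - 4)^2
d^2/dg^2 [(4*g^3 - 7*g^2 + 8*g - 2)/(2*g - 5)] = 2*(16*g^3 - 120*g^2 + 300*g - 103)/(8*g^3 - 60*g^2 + 150*g - 125)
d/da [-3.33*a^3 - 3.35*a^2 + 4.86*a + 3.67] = -9.99*a^2 - 6.7*a + 4.86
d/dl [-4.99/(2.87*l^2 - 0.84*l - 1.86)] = (28.6426*l - 4.1916)/(-2.87*l^2 + 0.84*l + 1.86)^2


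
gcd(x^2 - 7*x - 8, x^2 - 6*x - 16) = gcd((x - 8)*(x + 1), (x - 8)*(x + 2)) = x - 8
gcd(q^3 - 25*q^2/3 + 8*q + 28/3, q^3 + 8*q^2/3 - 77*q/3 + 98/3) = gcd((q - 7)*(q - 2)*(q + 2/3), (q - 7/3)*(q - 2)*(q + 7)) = q - 2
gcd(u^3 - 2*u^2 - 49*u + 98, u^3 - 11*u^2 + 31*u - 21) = u - 7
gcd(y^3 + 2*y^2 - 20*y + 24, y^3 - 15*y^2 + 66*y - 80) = y - 2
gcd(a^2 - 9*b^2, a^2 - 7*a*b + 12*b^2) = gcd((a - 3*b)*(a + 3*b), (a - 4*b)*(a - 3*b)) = a - 3*b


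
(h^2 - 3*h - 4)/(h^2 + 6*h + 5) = (h - 4)/(h + 5)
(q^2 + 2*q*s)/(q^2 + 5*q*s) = (q + 2*s)/(q + 5*s)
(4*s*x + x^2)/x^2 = (4*s + x)/x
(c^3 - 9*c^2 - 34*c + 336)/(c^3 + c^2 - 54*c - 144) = (c - 7)/(c + 3)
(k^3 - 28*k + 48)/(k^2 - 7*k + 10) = (k^2 + 2*k - 24)/(k - 5)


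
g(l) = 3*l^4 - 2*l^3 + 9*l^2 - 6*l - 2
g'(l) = 12*l^3 - 6*l^2 + 18*l - 6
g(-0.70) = 8.02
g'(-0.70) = -25.66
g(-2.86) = 336.28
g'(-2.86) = -387.28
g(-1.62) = 60.51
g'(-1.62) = -101.92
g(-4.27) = 1340.74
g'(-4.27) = -1126.51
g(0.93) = 0.84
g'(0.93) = 15.20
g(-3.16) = 469.08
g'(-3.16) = -501.45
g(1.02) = 2.37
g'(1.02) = 18.85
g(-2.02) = 113.28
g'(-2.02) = -165.75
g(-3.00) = 394.00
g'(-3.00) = -438.00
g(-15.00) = 160738.00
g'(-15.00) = -42126.00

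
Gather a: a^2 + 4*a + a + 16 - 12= a^2 + 5*a + 4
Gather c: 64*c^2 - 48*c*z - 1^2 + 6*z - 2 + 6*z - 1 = 64*c^2 - 48*c*z + 12*z - 4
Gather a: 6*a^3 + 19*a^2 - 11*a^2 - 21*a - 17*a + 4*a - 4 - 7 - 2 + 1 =6*a^3 + 8*a^2 - 34*a - 12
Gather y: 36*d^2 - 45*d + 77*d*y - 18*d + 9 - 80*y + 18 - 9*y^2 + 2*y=36*d^2 - 63*d - 9*y^2 + y*(77*d - 78) + 27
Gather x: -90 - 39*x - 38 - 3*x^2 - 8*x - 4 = -3*x^2 - 47*x - 132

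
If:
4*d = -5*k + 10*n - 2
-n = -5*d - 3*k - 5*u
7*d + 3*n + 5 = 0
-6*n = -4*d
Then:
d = -5/9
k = -94/135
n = -10/27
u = 607/675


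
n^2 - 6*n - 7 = (n - 7)*(n + 1)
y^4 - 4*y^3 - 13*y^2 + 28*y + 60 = (y - 5)*(y - 3)*(y + 2)^2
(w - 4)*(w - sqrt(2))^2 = w^3 - 4*w^2 - 2*sqrt(2)*w^2 + 2*w + 8*sqrt(2)*w - 8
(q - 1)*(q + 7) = q^2 + 6*q - 7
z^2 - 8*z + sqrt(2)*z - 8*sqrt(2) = (z - 8)*(z + sqrt(2))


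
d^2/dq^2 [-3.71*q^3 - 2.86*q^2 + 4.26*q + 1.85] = -22.26*q - 5.72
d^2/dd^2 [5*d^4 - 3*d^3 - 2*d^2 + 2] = 60*d^2 - 18*d - 4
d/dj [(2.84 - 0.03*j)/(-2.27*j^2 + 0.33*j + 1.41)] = (-0.0681*j^2 + 12.8936*j - 0.9795)/(5.1529*j^4 - 1.4982*j^3 - 6.2925*j^2 + 0.9306*j + 1.9881)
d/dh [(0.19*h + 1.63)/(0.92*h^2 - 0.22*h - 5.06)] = (0.1748*h^2 - 0.0418*h - (0.19*h + 1.63)*(1.84*h - 0.22) - 0.9614)/(-0.92*h^2 + 0.22*h + 5.06)^2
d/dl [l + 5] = 1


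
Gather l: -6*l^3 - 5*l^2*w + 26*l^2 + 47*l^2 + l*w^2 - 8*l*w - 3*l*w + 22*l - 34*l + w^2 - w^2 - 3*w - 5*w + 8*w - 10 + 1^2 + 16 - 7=-6*l^3 + l^2*(73 - 5*w) + l*(w^2 - 11*w - 12)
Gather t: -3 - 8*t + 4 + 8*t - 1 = 0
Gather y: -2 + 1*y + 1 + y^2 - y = y^2 - 1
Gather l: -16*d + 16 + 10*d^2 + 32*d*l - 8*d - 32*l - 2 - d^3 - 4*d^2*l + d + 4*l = -d^3 + 10*d^2 - 23*d + l*(-4*d^2 + 32*d - 28) + 14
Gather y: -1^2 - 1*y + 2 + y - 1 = 0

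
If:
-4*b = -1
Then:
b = 1/4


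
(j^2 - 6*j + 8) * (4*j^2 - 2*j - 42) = 4*j^4 - 26*j^3 + 2*j^2 + 236*j - 336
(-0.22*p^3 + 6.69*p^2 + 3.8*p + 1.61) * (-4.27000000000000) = 0.9394*p^3 - 28.5663*p^2 - 16.226*p - 6.8747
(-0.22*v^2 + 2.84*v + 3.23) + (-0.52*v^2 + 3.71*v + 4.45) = -0.74*v^2 + 6.55*v + 7.68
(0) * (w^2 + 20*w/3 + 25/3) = 0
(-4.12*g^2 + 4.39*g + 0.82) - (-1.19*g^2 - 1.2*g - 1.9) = -2.93*g^2 + 5.59*g + 2.72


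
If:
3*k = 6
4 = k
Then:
No Solution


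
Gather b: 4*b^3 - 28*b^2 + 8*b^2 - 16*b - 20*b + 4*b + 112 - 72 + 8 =4*b^3 - 20*b^2 - 32*b + 48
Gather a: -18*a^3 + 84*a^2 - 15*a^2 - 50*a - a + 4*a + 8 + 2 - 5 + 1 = -18*a^3 + 69*a^2 - 47*a + 6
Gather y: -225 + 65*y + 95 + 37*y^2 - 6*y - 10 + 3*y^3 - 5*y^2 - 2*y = 3*y^3 + 32*y^2 + 57*y - 140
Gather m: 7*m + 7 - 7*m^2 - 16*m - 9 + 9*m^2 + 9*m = 2*m^2 - 2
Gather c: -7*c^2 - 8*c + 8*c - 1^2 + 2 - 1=-7*c^2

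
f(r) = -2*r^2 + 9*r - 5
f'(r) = 9 - 4*r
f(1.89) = 4.87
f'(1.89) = 1.44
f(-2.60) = -41.92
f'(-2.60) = 19.40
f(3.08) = 3.75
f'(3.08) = -3.32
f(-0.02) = -5.18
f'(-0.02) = 9.08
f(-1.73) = -26.56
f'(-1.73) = 15.92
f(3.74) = 0.68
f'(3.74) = -5.96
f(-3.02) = -50.42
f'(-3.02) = 21.08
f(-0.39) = -8.81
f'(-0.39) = 10.56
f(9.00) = -86.00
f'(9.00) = -27.00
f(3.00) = 4.00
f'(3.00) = -3.00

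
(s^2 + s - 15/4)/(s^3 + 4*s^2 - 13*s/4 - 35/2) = (2*s - 3)/(2*s^2 + 3*s - 14)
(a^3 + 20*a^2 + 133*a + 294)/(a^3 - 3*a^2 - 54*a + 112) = (a^2 + 13*a + 42)/(a^2 - 10*a + 16)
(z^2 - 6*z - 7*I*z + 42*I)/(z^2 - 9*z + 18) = (z - 7*I)/(z - 3)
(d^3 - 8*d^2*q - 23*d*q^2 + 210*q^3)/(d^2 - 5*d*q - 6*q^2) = (d^2 - 2*d*q - 35*q^2)/(d + q)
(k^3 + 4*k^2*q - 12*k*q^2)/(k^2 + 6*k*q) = k - 2*q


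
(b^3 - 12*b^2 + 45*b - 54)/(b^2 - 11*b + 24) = (b^2 - 9*b + 18)/(b - 8)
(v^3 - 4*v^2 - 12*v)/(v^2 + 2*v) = v - 6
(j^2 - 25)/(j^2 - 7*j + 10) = (j + 5)/(j - 2)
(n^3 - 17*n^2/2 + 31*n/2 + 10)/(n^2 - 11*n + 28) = (2*n^2 - 9*n - 5)/(2*(n - 7))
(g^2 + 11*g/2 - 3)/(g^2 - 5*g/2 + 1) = (g + 6)/(g - 2)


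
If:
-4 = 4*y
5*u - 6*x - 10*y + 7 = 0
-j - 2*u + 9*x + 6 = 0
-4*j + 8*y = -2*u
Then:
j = -107/20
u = -67/10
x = -11/4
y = -1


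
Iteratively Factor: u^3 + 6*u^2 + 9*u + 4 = (u + 1)*(u^2 + 5*u + 4) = (u + 1)^2*(u + 4)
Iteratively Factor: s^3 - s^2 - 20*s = (s + 4)*(s^2 - 5*s) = s*(s + 4)*(s - 5)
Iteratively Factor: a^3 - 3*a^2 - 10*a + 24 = (a - 2)*(a^2 - a - 12) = (a - 4)*(a - 2)*(a + 3)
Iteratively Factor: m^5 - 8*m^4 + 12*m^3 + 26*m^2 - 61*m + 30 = (m + 2)*(m^4 - 10*m^3 + 32*m^2 - 38*m + 15) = (m - 3)*(m + 2)*(m^3 - 7*m^2 + 11*m - 5) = (m - 3)*(m - 1)*(m + 2)*(m^2 - 6*m + 5) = (m - 5)*(m - 3)*(m - 1)*(m + 2)*(m - 1)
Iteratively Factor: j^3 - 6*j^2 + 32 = (j - 4)*(j^2 - 2*j - 8) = (j - 4)*(j + 2)*(j - 4)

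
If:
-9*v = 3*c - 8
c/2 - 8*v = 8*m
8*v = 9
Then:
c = -17/24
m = -449/384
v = 9/8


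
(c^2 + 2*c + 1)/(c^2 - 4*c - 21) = (c^2 + 2*c + 1)/(c^2 - 4*c - 21)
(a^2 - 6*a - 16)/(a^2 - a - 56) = (a + 2)/(a + 7)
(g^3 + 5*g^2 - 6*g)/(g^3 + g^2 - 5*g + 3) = g*(g + 6)/(g^2 + 2*g - 3)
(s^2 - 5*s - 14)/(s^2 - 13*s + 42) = (s + 2)/(s - 6)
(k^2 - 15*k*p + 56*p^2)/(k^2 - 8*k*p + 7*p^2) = (-k + 8*p)/(-k + p)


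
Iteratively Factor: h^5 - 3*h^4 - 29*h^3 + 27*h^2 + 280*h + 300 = (h + 3)*(h^4 - 6*h^3 - 11*h^2 + 60*h + 100) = (h + 2)*(h + 3)*(h^3 - 8*h^2 + 5*h + 50) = (h - 5)*(h + 2)*(h + 3)*(h^2 - 3*h - 10) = (h - 5)*(h + 2)^2*(h + 3)*(h - 5)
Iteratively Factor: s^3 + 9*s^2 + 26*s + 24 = (s + 2)*(s^2 + 7*s + 12) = (s + 2)*(s + 4)*(s + 3)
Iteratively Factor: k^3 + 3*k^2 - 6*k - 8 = (k - 2)*(k^2 + 5*k + 4) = (k - 2)*(k + 1)*(k + 4)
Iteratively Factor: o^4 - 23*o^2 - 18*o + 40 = (o - 5)*(o^3 + 5*o^2 + 2*o - 8) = (o - 5)*(o - 1)*(o^2 + 6*o + 8) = (o - 5)*(o - 1)*(o + 2)*(o + 4)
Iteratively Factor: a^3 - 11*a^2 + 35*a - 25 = (a - 5)*(a^2 - 6*a + 5) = (a - 5)^2*(a - 1)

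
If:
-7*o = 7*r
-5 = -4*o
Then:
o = 5/4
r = -5/4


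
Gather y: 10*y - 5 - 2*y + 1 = 8*y - 4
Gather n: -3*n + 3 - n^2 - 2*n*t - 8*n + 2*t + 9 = -n^2 + n*(-2*t - 11) + 2*t + 12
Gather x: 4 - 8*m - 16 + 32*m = 24*m - 12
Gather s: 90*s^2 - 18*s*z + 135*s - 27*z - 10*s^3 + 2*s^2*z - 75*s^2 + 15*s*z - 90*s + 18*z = -10*s^3 + s^2*(2*z + 15) + s*(45 - 3*z) - 9*z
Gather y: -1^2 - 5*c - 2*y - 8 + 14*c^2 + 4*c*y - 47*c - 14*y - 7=14*c^2 - 52*c + y*(4*c - 16) - 16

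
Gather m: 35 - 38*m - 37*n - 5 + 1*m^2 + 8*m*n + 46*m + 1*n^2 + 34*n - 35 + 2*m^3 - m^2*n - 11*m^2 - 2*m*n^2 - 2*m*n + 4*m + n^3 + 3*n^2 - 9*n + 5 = 2*m^3 + m^2*(-n - 10) + m*(-2*n^2 + 6*n + 12) + n^3 + 4*n^2 - 12*n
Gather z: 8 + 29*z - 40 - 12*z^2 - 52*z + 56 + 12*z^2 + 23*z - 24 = 0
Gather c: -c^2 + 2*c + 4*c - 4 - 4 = -c^2 + 6*c - 8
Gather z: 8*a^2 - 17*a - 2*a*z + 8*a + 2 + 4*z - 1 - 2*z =8*a^2 - 9*a + z*(2 - 2*a) + 1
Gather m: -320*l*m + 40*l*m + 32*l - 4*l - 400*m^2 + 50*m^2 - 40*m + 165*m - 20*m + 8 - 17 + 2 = 28*l - 350*m^2 + m*(105 - 280*l) - 7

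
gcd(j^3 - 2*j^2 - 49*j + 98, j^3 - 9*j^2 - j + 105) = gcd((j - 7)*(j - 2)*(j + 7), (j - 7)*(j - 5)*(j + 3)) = j - 7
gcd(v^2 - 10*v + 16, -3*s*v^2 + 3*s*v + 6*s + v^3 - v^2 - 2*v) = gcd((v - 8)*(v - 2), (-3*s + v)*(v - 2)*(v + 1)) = v - 2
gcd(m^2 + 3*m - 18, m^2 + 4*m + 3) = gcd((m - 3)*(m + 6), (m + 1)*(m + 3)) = 1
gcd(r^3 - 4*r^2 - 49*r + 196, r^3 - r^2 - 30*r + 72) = r - 4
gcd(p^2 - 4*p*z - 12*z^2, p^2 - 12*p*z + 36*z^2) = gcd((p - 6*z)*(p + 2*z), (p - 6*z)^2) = -p + 6*z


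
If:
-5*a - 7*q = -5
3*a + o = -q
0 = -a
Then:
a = 0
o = -5/7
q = 5/7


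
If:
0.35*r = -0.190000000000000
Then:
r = -0.54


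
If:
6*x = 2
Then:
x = 1/3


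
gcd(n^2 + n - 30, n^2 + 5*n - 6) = n + 6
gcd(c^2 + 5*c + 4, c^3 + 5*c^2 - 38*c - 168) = c + 4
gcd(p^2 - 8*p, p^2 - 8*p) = p^2 - 8*p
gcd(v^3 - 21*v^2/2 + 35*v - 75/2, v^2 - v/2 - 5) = v - 5/2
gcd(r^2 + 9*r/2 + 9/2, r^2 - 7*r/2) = 1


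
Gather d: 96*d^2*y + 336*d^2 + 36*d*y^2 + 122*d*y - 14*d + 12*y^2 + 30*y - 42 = d^2*(96*y + 336) + d*(36*y^2 + 122*y - 14) + 12*y^2 + 30*y - 42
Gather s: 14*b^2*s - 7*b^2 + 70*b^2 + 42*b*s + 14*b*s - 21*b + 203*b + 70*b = 63*b^2 + 252*b + s*(14*b^2 + 56*b)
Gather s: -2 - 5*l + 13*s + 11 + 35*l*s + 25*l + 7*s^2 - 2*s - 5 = 20*l + 7*s^2 + s*(35*l + 11) + 4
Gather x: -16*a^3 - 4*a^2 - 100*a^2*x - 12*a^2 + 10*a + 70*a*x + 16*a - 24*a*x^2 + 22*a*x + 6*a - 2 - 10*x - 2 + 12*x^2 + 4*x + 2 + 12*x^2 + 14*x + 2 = -16*a^3 - 16*a^2 + 32*a + x^2*(24 - 24*a) + x*(-100*a^2 + 92*a + 8)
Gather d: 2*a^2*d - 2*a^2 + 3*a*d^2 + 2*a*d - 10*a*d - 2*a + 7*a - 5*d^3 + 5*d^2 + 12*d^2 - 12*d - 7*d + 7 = -2*a^2 + 5*a - 5*d^3 + d^2*(3*a + 17) + d*(2*a^2 - 8*a - 19) + 7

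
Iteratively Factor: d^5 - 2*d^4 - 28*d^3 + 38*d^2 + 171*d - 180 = (d - 5)*(d^4 + 3*d^3 - 13*d^2 - 27*d + 36) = (d - 5)*(d - 3)*(d^3 + 6*d^2 + 5*d - 12) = (d - 5)*(d - 3)*(d + 3)*(d^2 + 3*d - 4) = (d - 5)*(d - 3)*(d + 3)*(d + 4)*(d - 1)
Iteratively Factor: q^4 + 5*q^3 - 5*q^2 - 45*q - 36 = (q - 3)*(q^3 + 8*q^2 + 19*q + 12) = (q - 3)*(q + 1)*(q^2 + 7*q + 12) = (q - 3)*(q + 1)*(q + 3)*(q + 4)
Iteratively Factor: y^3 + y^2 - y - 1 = (y - 1)*(y^2 + 2*y + 1) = (y - 1)*(y + 1)*(y + 1)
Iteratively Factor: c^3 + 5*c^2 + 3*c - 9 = (c + 3)*(c^2 + 2*c - 3) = (c - 1)*(c + 3)*(c + 3)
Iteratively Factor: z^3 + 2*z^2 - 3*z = (z - 1)*(z^2 + 3*z) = z*(z - 1)*(z + 3)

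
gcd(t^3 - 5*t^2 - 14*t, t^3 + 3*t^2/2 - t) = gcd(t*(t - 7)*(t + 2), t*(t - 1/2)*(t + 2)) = t^2 + 2*t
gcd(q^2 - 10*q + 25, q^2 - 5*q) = q - 5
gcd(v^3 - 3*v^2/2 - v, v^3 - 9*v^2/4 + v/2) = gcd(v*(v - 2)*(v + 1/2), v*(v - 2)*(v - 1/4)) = v^2 - 2*v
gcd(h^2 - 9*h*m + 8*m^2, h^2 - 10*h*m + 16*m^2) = h - 8*m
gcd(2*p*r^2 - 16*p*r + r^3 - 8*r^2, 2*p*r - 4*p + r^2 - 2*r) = 2*p + r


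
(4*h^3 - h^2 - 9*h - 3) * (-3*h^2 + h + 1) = -12*h^5 + 7*h^4 + 30*h^3 - h^2 - 12*h - 3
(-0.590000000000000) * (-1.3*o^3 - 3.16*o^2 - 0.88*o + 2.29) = 0.767*o^3 + 1.8644*o^2 + 0.5192*o - 1.3511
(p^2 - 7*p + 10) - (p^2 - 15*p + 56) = 8*p - 46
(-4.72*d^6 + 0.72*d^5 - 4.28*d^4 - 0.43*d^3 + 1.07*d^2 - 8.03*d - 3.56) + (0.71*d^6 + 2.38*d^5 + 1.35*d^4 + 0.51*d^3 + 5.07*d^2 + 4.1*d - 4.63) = -4.01*d^6 + 3.1*d^5 - 2.93*d^4 + 0.08*d^3 + 6.14*d^2 - 3.93*d - 8.19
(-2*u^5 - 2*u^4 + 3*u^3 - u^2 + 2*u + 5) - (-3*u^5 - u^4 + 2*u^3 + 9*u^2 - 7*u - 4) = u^5 - u^4 + u^3 - 10*u^2 + 9*u + 9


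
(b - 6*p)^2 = b^2 - 12*b*p + 36*p^2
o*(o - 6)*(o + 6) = o^3 - 36*o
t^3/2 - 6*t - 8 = (t/2 + 1)*(t - 4)*(t + 2)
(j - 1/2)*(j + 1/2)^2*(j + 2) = j^4 + 5*j^3/2 + 3*j^2/4 - 5*j/8 - 1/4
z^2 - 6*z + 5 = (z - 5)*(z - 1)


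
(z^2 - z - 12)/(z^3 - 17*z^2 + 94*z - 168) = (z + 3)/(z^2 - 13*z + 42)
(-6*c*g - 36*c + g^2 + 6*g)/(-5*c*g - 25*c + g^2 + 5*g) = (6*c*g + 36*c - g^2 - 6*g)/(5*c*g + 25*c - g^2 - 5*g)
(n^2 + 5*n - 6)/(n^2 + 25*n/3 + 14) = 3*(n - 1)/(3*n + 7)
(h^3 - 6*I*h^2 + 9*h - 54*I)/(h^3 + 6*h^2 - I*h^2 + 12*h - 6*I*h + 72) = (h^2 - 9*I*h - 18)/(h^2 + h*(6 - 4*I) - 24*I)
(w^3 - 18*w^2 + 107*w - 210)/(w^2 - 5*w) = w - 13 + 42/w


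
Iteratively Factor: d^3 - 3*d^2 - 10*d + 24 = (d - 2)*(d^2 - d - 12) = (d - 2)*(d + 3)*(d - 4)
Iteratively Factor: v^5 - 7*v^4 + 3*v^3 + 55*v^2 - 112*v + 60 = (v + 3)*(v^4 - 10*v^3 + 33*v^2 - 44*v + 20) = (v - 2)*(v + 3)*(v^3 - 8*v^2 + 17*v - 10) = (v - 5)*(v - 2)*(v + 3)*(v^2 - 3*v + 2) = (v - 5)*(v - 2)^2*(v + 3)*(v - 1)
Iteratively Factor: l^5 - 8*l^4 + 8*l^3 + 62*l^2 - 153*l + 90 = (l - 3)*(l^4 - 5*l^3 - 7*l^2 + 41*l - 30) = (l - 3)*(l - 1)*(l^3 - 4*l^2 - 11*l + 30) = (l - 3)*(l - 2)*(l - 1)*(l^2 - 2*l - 15) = (l - 3)*(l - 2)*(l - 1)*(l + 3)*(l - 5)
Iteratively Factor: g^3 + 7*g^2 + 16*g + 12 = (g + 2)*(g^2 + 5*g + 6) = (g + 2)*(g + 3)*(g + 2)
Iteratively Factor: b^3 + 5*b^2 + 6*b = (b + 3)*(b^2 + 2*b) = b*(b + 3)*(b + 2)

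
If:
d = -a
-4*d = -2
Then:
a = -1/2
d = 1/2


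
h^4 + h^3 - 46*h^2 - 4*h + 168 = (h - 6)*(h - 2)*(h + 2)*(h + 7)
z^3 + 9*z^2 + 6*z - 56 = (z - 2)*(z + 4)*(z + 7)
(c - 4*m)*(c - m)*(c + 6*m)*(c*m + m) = c^4*m + c^3*m^2 + c^3*m - 26*c^2*m^3 + c^2*m^2 + 24*c*m^4 - 26*c*m^3 + 24*m^4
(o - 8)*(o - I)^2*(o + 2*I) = o^4 - 8*o^3 + 3*o^2 - 24*o - 2*I*o + 16*I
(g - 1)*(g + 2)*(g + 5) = g^3 + 6*g^2 + 3*g - 10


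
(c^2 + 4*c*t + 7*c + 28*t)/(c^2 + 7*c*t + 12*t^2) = (c + 7)/(c + 3*t)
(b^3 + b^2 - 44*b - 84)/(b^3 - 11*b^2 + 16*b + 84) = (b + 6)/(b - 6)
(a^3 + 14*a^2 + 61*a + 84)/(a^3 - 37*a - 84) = (a + 7)/(a - 7)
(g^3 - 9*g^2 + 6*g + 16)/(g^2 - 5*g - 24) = (g^2 - g - 2)/(g + 3)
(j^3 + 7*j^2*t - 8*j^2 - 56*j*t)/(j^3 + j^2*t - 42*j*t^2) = (8 - j)/(-j + 6*t)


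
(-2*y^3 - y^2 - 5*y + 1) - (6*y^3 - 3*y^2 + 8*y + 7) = -8*y^3 + 2*y^2 - 13*y - 6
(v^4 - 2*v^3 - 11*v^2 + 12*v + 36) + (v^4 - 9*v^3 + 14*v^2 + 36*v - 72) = 2*v^4 - 11*v^3 + 3*v^2 + 48*v - 36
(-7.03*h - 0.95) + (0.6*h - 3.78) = -6.43*h - 4.73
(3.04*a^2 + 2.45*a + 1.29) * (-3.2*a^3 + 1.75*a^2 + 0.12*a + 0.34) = -9.728*a^5 - 2.52*a^4 + 0.5243*a^3 + 3.5851*a^2 + 0.9878*a + 0.4386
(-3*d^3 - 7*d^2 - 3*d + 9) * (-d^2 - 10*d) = 3*d^5 + 37*d^4 + 73*d^3 + 21*d^2 - 90*d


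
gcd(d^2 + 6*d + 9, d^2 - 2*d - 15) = d + 3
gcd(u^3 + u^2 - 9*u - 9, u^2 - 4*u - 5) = u + 1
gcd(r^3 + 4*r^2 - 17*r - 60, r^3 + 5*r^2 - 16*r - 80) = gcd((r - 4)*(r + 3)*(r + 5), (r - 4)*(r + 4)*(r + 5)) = r^2 + r - 20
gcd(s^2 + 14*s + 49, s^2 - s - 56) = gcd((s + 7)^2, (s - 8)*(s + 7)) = s + 7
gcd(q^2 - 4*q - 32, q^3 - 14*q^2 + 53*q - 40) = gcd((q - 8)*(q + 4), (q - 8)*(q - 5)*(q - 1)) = q - 8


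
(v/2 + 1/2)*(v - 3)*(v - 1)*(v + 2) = v^4/2 - v^3/2 - 7*v^2/2 + v/2 + 3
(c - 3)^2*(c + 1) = c^3 - 5*c^2 + 3*c + 9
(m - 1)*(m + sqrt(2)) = m^2 - m + sqrt(2)*m - sqrt(2)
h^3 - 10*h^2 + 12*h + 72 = (h - 6)^2*(h + 2)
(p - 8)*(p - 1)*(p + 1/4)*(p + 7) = p^4 - 7*p^3/4 - 111*p^2/2 + 169*p/4 + 14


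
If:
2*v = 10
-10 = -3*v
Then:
No Solution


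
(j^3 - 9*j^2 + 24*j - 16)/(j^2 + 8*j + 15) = (j^3 - 9*j^2 + 24*j - 16)/(j^2 + 8*j + 15)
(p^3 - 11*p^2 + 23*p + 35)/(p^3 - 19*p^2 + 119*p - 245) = (p + 1)/(p - 7)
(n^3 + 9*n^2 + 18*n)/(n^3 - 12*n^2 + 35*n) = (n^2 + 9*n + 18)/(n^2 - 12*n + 35)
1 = 1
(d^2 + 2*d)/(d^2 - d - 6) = d/(d - 3)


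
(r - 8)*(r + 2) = r^2 - 6*r - 16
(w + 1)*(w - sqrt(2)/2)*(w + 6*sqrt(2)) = w^3 + w^2 + 11*sqrt(2)*w^2/2 - 6*w + 11*sqrt(2)*w/2 - 6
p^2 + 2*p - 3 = (p - 1)*(p + 3)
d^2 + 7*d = d*(d + 7)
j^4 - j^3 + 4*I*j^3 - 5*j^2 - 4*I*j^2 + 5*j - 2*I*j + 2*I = (j - 1)*(j + I)^2*(j + 2*I)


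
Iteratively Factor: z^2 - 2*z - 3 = (z - 3)*(z + 1)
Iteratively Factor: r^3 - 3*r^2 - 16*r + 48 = (r + 4)*(r^2 - 7*r + 12) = (r - 3)*(r + 4)*(r - 4)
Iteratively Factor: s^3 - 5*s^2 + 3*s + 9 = (s - 3)*(s^2 - 2*s - 3) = (s - 3)^2*(s + 1)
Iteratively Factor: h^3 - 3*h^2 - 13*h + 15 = (h - 5)*(h^2 + 2*h - 3) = (h - 5)*(h - 1)*(h + 3)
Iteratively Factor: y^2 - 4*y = (y - 4)*(y)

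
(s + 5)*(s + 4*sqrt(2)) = s^2 + 5*s + 4*sqrt(2)*s + 20*sqrt(2)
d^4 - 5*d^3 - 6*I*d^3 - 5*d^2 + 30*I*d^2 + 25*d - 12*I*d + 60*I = (d - 5)*(d - 4*I)*(d - 3*I)*(d + I)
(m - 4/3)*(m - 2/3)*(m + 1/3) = m^3 - 5*m^2/3 + 2*m/9 + 8/27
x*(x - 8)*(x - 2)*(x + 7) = x^4 - 3*x^3 - 54*x^2 + 112*x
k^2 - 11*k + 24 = (k - 8)*(k - 3)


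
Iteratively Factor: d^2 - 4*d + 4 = (d - 2)*(d - 2)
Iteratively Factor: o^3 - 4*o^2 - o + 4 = (o - 4)*(o^2 - 1) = (o - 4)*(o - 1)*(o + 1)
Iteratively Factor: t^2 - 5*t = (t - 5)*(t)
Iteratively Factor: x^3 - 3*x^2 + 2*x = (x - 2)*(x^2 - x) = x*(x - 2)*(x - 1)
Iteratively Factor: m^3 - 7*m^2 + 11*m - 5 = (m - 1)*(m^2 - 6*m + 5) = (m - 5)*(m - 1)*(m - 1)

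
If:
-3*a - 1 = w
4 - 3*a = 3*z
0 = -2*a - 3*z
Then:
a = 4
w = -13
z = -8/3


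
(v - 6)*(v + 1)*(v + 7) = v^3 + 2*v^2 - 41*v - 42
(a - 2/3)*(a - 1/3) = a^2 - a + 2/9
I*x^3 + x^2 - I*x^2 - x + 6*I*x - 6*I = (x - 3*I)*(x + 2*I)*(I*x - I)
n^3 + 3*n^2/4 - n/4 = n*(n - 1/4)*(n + 1)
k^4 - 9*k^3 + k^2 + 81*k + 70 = (k - 7)*(k - 5)*(k + 1)*(k + 2)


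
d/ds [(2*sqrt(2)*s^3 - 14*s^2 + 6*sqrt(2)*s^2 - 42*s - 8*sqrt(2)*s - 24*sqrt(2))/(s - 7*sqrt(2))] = 2*(2*sqrt(2)*s^3 - 49*s^2 + 3*sqrt(2)*s^2 - 84*s + 98*sqrt(2)*s + 56 + 159*sqrt(2))/(s^2 - 14*sqrt(2)*s + 98)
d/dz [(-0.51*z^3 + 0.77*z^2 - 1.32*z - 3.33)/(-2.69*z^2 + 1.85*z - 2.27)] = (1.3719*z^4 - 1.887*z^3 + 1.3468*z^2 - 21.4112*z + 9.1569)/(7.2361*z^4 - 9.953*z^3 + 15.6351*z^2 - 8.399*z + 5.1529)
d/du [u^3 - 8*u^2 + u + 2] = 3*u^2 - 16*u + 1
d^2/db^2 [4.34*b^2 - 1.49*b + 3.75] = 8.68000000000000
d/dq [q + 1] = 1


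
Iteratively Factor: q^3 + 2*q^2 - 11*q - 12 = (q + 1)*(q^2 + q - 12) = (q + 1)*(q + 4)*(q - 3)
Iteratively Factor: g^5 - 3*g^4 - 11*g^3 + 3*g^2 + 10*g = (g - 5)*(g^4 + 2*g^3 - g^2 - 2*g) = (g - 5)*(g + 1)*(g^3 + g^2 - 2*g) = (g - 5)*(g + 1)*(g + 2)*(g^2 - g) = g*(g - 5)*(g + 1)*(g + 2)*(g - 1)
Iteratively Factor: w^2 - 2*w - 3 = (w - 3)*(w + 1)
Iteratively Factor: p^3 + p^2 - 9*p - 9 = (p - 3)*(p^2 + 4*p + 3) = (p - 3)*(p + 3)*(p + 1)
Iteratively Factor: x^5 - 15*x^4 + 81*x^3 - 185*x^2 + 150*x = (x)*(x^4 - 15*x^3 + 81*x^2 - 185*x + 150) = x*(x - 5)*(x^3 - 10*x^2 + 31*x - 30) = x*(x - 5)*(x - 3)*(x^2 - 7*x + 10) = x*(x - 5)*(x - 3)*(x - 2)*(x - 5)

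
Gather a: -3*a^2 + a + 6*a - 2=-3*a^2 + 7*a - 2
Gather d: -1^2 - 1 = -2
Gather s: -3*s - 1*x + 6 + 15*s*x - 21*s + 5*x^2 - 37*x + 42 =s*(15*x - 24) + 5*x^2 - 38*x + 48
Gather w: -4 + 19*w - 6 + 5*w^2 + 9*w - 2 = 5*w^2 + 28*w - 12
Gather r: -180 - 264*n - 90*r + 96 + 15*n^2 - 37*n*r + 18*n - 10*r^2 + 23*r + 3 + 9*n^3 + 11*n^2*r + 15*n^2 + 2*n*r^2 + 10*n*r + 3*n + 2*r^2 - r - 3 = 9*n^3 + 30*n^2 - 243*n + r^2*(2*n - 8) + r*(11*n^2 - 27*n - 68) - 84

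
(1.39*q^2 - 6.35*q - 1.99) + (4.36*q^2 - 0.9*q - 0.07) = 5.75*q^2 - 7.25*q - 2.06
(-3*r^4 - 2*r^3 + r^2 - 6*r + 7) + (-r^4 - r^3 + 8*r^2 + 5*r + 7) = -4*r^4 - 3*r^3 + 9*r^2 - r + 14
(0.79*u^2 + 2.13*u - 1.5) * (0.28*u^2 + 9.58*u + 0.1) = 0.2212*u^4 + 8.1646*u^3 + 20.0644*u^2 - 14.157*u - 0.15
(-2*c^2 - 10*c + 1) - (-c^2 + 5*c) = -c^2 - 15*c + 1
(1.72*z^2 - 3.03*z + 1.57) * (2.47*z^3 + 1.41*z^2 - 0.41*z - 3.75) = 4.2484*z^5 - 5.0589*z^4 - 1.0996*z^3 - 2.994*z^2 + 10.7188*z - 5.8875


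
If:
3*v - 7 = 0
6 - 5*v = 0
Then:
No Solution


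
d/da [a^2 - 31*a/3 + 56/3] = 2*a - 31/3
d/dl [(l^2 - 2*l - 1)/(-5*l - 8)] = (-5*l^2 - 16*l + 11)/(25*l^2 + 80*l + 64)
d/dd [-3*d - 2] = -3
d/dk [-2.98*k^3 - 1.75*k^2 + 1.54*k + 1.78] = -8.94*k^2 - 3.5*k + 1.54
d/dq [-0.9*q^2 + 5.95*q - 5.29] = 5.95 - 1.8*q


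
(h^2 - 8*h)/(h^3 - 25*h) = (h - 8)/(h^2 - 25)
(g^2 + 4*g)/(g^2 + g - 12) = g/(g - 3)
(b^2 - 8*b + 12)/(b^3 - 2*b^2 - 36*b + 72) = 1/(b + 6)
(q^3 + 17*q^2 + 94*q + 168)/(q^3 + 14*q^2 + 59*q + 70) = (q^2 + 10*q + 24)/(q^2 + 7*q + 10)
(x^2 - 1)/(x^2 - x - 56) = (1 - x^2)/(-x^2 + x + 56)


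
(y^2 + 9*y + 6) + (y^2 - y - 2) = 2*y^2 + 8*y + 4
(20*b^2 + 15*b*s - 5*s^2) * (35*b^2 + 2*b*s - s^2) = 700*b^4 + 565*b^3*s - 165*b^2*s^2 - 25*b*s^3 + 5*s^4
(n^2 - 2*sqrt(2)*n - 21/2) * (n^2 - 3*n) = n^4 - 3*n^3 - 2*sqrt(2)*n^3 - 21*n^2/2 + 6*sqrt(2)*n^2 + 63*n/2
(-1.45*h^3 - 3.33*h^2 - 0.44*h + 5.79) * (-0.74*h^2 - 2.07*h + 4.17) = 1.073*h^5 + 5.4657*h^4 + 1.1722*h^3 - 17.2599*h^2 - 13.8201*h + 24.1443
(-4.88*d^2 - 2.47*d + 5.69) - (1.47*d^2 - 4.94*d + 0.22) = -6.35*d^2 + 2.47*d + 5.47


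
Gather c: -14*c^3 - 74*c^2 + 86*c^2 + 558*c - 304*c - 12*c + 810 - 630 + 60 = -14*c^3 + 12*c^2 + 242*c + 240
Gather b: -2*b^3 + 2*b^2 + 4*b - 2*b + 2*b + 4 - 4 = -2*b^3 + 2*b^2 + 4*b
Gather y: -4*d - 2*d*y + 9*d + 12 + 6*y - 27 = 5*d + y*(6 - 2*d) - 15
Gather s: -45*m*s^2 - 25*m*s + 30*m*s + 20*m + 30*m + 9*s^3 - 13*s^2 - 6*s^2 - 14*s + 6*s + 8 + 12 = 50*m + 9*s^3 + s^2*(-45*m - 19) + s*(5*m - 8) + 20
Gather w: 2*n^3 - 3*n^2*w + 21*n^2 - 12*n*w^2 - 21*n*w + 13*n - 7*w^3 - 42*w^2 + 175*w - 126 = 2*n^3 + 21*n^2 + 13*n - 7*w^3 + w^2*(-12*n - 42) + w*(-3*n^2 - 21*n + 175) - 126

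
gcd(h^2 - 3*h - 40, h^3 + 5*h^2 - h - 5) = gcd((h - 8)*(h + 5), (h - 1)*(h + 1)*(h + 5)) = h + 5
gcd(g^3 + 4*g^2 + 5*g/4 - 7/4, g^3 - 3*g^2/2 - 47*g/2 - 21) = g^2 + 9*g/2 + 7/2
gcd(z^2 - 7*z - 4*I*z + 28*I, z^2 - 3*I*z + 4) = z - 4*I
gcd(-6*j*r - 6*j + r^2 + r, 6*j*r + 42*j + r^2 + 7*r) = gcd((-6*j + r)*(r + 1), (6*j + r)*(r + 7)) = 1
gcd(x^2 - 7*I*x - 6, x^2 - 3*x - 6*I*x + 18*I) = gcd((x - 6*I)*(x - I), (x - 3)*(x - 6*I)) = x - 6*I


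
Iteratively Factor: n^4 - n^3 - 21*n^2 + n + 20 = (n - 1)*(n^3 - 21*n - 20) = (n - 5)*(n - 1)*(n^2 + 5*n + 4) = (n - 5)*(n - 1)*(n + 4)*(n + 1)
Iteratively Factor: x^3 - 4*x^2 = (x)*(x^2 - 4*x) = x^2*(x - 4)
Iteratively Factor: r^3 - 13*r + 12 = (r + 4)*(r^2 - 4*r + 3) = (r - 1)*(r + 4)*(r - 3)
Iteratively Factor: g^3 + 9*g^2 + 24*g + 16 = (g + 4)*(g^2 + 5*g + 4) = (g + 1)*(g + 4)*(g + 4)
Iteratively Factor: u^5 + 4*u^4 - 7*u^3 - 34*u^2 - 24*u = (u - 3)*(u^4 + 7*u^3 + 14*u^2 + 8*u) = (u - 3)*(u + 2)*(u^3 + 5*u^2 + 4*u) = (u - 3)*(u + 2)*(u + 4)*(u^2 + u) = u*(u - 3)*(u + 2)*(u + 4)*(u + 1)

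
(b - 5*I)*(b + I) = b^2 - 4*I*b + 5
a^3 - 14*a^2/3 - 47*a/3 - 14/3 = (a - 7)*(a + 1/3)*(a + 2)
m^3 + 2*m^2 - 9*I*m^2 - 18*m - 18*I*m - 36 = (m + 2)*(m - 6*I)*(m - 3*I)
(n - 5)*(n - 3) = n^2 - 8*n + 15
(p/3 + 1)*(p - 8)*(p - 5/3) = p^3/3 - 20*p^2/9 - 47*p/9 + 40/3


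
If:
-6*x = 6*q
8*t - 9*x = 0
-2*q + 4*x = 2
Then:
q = -1/3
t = 3/8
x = 1/3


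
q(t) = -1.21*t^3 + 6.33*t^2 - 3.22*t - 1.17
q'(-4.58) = -137.35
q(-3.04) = 101.11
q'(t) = -3.63*t^2 + 12.66*t - 3.22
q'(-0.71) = -14.04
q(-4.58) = 262.61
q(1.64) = 5.24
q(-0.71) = 4.74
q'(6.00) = -57.94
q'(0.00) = -3.22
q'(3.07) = 1.43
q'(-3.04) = -75.25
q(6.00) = -53.97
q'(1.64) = 7.78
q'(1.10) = 6.31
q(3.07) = 13.59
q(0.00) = -1.17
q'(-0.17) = -5.48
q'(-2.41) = -54.81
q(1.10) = 1.34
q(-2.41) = 60.29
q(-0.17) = -0.43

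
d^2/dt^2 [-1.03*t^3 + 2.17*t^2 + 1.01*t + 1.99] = 4.34 - 6.18*t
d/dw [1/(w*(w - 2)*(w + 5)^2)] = (-2*w*(w - 2) - w*(w + 5) - (w - 2)*(w + 5))/(w^2*(w - 2)^2*(w + 5)^3)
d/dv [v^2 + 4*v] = 2*v + 4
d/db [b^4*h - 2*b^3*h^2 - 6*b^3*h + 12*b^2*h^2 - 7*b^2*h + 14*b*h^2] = 2*h*(2*b^3 - 3*b^2*h - 9*b^2 + 12*b*h - 7*b + 7*h)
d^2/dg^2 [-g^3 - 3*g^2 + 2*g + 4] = -6*g - 6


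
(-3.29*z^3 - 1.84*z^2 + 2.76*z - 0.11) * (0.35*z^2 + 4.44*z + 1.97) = -1.1515*z^5 - 15.2516*z^4 - 13.6849*z^3 + 8.5911*z^2 + 4.9488*z - 0.2167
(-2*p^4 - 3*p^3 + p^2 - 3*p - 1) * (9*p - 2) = -18*p^5 - 23*p^4 + 15*p^3 - 29*p^2 - 3*p + 2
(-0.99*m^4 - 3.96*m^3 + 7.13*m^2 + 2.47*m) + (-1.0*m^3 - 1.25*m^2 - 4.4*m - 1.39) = -0.99*m^4 - 4.96*m^3 + 5.88*m^2 - 1.93*m - 1.39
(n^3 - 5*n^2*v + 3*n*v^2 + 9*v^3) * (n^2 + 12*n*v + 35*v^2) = n^5 + 7*n^4*v - 22*n^3*v^2 - 130*n^2*v^3 + 213*n*v^4 + 315*v^5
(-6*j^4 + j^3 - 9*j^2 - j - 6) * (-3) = 18*j^4 - 3*j^3 + 27*j^2 + 3*j + 18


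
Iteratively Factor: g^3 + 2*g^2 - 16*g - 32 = (g + 2)*(g^2 - 16) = (g - 4)*(g + 2)*(g + 4)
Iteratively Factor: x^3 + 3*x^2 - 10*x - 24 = (x - 3)*(x^2 + 6*x + 8) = (x - 3)*(x + 2)*(x + 4)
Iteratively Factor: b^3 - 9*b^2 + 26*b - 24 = (b - 4)*(b^2 - 5*b + 6) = (b - 4)*(b - 2)*(b - 3)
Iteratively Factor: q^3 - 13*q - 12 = (q + 3)*(q^2 - 3*q - 4) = (q - 4)*(q + 3)*(q + 1)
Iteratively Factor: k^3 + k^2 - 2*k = (k)*(k^2 + k - 2) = k*(k + 2)*(k - 1)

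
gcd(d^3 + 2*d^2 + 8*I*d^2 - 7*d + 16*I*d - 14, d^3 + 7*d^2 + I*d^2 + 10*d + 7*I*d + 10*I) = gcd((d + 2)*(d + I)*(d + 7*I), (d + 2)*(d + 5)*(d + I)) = d^2 + d*(2 + I) + 2*I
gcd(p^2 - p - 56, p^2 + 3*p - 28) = p + 7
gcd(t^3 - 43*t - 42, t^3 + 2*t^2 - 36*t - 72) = t + 6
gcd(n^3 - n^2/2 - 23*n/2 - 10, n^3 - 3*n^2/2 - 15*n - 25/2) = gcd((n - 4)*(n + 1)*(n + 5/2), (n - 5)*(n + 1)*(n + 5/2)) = n^2 + 7*n/2 + 5/2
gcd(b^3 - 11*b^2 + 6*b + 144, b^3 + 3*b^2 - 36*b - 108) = b^2 - 3*b - 18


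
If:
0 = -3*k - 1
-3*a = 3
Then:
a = -1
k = -1/3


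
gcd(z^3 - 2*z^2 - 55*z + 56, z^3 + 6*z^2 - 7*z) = z^2 + 6*z - 7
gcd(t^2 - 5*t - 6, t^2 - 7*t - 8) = t + 1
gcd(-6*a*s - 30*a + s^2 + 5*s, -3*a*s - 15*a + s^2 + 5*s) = s + 5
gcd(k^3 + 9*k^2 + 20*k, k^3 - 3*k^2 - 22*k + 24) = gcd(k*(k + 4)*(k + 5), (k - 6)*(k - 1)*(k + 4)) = k + 4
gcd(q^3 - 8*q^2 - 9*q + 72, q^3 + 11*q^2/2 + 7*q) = 1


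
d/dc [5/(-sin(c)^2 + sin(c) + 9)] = 5*(2*sin(c) - 1)*cos(c)/(sin(c) + cos(c)^2 + 8)^2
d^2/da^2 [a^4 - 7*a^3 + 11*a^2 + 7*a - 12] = 12*a^2 - 42*a + 22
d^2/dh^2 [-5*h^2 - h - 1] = -10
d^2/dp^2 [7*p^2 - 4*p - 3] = 14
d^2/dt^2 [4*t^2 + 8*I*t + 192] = 8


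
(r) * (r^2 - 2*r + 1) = r^3 - 2*r^2 + r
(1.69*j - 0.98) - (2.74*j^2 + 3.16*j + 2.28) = -2.74*j^2 - 1.47*j - 3.26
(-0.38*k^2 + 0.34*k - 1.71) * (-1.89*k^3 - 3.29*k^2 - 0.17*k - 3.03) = 0.7182*k^5 + 0.6076*k^4 + 2.1779*k^3 + 6.7195*k^2 - 0.7395*k + 5.1813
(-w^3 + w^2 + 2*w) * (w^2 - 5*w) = -w^5 + 6*w^4 - 3*w^3 - 10*w^2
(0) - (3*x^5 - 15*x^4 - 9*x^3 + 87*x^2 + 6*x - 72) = -3*x^5 + 15*x^4 + 9*x^3 - 87*x^2 - 6*x + 72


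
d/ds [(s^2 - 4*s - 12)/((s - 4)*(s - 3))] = 3*(-s^2 + 16*s - 44)/(s^4 - 14*s^3 + 73*s^2 - 168*s + 144)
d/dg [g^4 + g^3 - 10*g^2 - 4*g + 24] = 4*g^3 + 3*g^2 - 20*g - 4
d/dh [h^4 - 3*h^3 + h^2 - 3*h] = 4*h^3 - 9*h^2 + 2*h - 3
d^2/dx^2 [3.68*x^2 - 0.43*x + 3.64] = 7.36000000000000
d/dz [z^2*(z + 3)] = 3*z*(z + 2)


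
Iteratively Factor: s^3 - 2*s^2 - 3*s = (s + 1)*(s^2 - 3*s) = (s - 3)*(s + 1)*(s)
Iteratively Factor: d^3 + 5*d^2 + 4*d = (d)*(d^2 + 5*d + 4) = d*(d + 4)*(d + 1)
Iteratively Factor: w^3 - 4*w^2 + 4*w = (w)*(w^2 - 4*w + 4) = w*(w - 2)*(w - 2)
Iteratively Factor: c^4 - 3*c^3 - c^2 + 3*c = (c)*(c^3 - 3*c^2 - c + 3) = c*(c - 1)*(c^2 - 2*c - 3) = c*(c - 3)*(c - 1)*(c + 1)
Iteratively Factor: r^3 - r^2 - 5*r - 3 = (r - 3)*(r^2 + 2*r + 1) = (r - 3)*(r + 1)*(r + 1)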